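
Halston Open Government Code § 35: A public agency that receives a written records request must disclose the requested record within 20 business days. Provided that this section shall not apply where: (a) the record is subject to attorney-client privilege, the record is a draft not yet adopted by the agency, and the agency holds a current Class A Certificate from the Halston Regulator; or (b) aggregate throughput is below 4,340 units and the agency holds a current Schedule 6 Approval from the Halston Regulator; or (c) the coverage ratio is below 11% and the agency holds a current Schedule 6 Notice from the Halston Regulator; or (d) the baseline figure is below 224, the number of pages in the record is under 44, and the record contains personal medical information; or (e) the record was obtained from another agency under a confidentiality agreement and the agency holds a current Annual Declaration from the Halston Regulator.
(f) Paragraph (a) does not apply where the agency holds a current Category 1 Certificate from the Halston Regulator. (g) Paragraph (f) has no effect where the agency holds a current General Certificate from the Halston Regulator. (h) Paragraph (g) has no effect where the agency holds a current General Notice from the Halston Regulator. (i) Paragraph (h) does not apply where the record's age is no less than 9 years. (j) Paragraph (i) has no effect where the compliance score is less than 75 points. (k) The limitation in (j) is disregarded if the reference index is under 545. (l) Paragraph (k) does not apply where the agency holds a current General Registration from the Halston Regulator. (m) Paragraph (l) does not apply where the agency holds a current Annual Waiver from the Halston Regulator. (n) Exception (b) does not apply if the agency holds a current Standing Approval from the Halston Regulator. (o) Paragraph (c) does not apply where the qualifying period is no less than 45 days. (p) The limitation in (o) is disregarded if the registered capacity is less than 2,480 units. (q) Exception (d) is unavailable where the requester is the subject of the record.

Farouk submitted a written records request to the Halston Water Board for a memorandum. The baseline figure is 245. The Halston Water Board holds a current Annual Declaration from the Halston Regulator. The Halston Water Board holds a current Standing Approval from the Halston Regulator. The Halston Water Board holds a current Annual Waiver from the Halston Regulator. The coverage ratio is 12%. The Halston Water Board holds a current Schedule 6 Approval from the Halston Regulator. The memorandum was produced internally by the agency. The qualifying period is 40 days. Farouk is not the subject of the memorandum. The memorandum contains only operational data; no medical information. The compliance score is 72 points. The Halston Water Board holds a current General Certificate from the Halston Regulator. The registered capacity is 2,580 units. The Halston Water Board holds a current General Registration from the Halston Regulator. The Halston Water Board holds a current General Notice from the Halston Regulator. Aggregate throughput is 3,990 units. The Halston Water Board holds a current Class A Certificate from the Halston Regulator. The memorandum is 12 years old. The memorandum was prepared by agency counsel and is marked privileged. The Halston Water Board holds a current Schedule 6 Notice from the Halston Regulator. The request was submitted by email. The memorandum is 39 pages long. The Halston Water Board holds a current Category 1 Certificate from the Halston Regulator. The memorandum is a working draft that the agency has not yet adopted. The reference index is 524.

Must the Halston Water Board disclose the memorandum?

All of (a)'s requirements are met (the memorandum is privileged; the memorandum is an unadopted draft; a current Class A Certificate is held). Applying paragraphs (f)–(m): (f) operates (a current Category 1 Certificate is held), but is displaced by (g): (g) is engaged — a current General Certificate is held. (h) would limit (g) — a current General Notice is held — but (i) sets (h) aside: (i) is triggered — the record's age is 12 years, meeting the 9 years threshold. (j) would limit (i) — the compliance score is 72 points, less than the 75 points limit — but (k) sets (j) aside: (k) applies — the reference index is 524, under the 545 limit. (l) would limit (k) — a current General Registration is held — but (m) sets (l) aside: (m) operates against (l): a current Annual Waiver is held. (a) remains available.
Exception (b): aggregate throughput is 3,990 units, below the 4,340 units limit; a current Schedule 6 Approval is held — every condition holds. Turning to paragraph (n): (n) operates against (b): a current Standing Approval is held. Exception (b) does not apply.
Exception (c) does not apply: the coverage ratio is 12%, not below 11%.
Exception (d) fails — the baseline figure is 245, not below 224.
Exception (e) fails — the memorandum was produced internally.

No — exception (a) applies; the Halston Water Board is not required to disclose the memorandum.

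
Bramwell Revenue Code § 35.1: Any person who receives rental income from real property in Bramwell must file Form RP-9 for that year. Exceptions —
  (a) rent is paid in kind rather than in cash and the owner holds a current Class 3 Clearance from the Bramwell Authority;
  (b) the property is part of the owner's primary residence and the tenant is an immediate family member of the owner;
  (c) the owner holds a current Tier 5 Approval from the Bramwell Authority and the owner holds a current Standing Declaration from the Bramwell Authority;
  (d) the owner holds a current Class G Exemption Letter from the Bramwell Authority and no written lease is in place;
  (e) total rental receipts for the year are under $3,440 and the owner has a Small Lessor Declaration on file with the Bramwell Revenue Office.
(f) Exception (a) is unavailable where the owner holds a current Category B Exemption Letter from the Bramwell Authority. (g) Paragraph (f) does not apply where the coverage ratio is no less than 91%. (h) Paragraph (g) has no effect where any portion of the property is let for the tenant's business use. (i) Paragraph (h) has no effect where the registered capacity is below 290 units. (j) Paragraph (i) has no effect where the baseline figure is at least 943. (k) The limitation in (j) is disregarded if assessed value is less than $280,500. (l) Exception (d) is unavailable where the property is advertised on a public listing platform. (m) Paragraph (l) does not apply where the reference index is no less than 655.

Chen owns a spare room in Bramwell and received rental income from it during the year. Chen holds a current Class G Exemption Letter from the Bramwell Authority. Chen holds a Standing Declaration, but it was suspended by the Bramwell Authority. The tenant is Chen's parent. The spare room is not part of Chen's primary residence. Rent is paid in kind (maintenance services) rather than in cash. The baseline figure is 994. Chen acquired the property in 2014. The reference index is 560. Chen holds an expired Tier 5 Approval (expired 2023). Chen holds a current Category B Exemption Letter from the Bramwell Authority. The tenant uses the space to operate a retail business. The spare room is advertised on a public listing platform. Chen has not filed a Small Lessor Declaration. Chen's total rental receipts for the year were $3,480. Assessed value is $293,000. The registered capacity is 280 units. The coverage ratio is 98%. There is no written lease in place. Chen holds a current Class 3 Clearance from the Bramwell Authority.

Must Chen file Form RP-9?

Yes — Chen must file Form RP-9.

Exception (a)'s conditions are all satisfied: rent is paid in kind; a current Class 3 Clearance is held. Turning to paragraphs (f)–(k): (f) operates against (a): a current Category B Exemption Letter is held. (g) operates (the coverage ratio is 98%, meeting the 91% threshold), but is displaced by (h): (h) is triggered — the space is let for business use. (i) would limit (h) — the registered capacity is 280 units, below the 290 units limit — but (j) sets (i) aside: (j) operates against (i): the baseline figure is 994, meeting the 943 threshold. (k), which would lift (j), does not operate here — assessed value is $293,000, not less than $280,500. Exception (a) does not apply.
Exception (b) does not apply: the spare room is not part of the primary residence.
Exception (c) requires that the owner holds a current Tier 5 Approval from the Bramwell Authority; but there is no Tier 5 Approval in force, so (c) is unavailable.
Exception (d)'s conditions are all satisfied: a current Class G Exemption Letter is held; there is no written lease. But: (l) operates against (d): the property is publicly advertised. (m), which would lift (l), is not engaged — the reference index is 560, short of 655. So (d) is unavailable.
Exception (e) does not apply: total rental receipts for the year are $3,480, not under $3,440.
No exception is made out. Chen falls within the general rule.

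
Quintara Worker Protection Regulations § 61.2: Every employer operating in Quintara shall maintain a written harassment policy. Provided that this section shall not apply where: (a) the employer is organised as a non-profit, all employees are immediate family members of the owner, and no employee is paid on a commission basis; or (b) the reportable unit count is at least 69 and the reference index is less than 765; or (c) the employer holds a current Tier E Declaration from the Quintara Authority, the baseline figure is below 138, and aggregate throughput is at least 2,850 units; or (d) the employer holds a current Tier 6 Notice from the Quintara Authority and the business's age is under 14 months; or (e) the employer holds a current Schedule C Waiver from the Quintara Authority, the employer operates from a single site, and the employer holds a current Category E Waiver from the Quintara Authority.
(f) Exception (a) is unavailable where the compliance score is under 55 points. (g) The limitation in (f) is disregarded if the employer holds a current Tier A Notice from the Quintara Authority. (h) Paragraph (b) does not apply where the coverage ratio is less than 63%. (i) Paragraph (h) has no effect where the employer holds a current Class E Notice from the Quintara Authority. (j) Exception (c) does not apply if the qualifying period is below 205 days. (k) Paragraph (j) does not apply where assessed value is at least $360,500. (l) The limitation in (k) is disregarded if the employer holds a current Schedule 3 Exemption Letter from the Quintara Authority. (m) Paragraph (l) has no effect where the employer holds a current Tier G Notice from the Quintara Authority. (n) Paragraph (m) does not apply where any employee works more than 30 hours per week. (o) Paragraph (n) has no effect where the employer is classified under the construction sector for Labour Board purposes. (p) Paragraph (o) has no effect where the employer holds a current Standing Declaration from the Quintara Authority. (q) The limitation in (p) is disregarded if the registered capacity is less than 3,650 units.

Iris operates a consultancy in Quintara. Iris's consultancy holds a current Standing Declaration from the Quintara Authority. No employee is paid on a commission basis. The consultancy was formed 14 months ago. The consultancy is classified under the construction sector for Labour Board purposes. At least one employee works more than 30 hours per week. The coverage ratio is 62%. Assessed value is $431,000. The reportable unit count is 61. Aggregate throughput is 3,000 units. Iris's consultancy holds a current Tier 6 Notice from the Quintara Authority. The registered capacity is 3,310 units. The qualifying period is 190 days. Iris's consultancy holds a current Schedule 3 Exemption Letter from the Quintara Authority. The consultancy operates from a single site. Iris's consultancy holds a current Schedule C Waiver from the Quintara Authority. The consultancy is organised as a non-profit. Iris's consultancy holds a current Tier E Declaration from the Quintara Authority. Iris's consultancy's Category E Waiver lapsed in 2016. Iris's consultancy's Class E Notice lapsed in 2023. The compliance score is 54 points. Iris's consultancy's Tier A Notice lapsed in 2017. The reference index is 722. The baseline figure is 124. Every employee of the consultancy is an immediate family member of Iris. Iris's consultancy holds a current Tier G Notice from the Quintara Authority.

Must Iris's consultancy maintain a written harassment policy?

No — exception (c) applies; Iris's consultancy is not required to maintain a written harassment policy.

Exception (a)'s conditions are all satisfied: the employer is a non-profit; every employee is an immediate family member; no employee is paid on commission. Turning to paragraphs (f)–(g): (f) operates against (a): the compliance score is 54 points, under the 55 points limit. (g), which would lift (f), is not engaged — the Tier A Notice is not current. So (a) is unavailable.
Exception (b) fails — the reportable unit count is 61, short of 69.
All of (c)'s requirements are met (a current Tier E Declaration is held; the baseline figure is 124, below the 138 limit; aggregate throughput is 3,000 units, meeting the 2,850 units threshold). Applying paragraphs (j)–(q): (j) would limit (c) — the qualifying period is 190 days, below the 205 days limit — but (k) sets (j) aside: (k) applies — assessed value is $431,000, meeting the $360,500 threshold. (l) would limit (k) — a current Schedule 3 Exemption Letter is held — but (m) sets (l) aside: (m) operates — a current Tier G Notice is held. (n) is engaged (at least one employee exceeds 30 hours/week), but yields to (o): (o) applies — the consultancy is classified under the construction sector. (p) would limit (o) — a current Standing Declaration is held — but (q) sets (p) aside: (q) applies — the registered capacity is 3,310 units, less than the 3,650 units limit. Exception (c) stands.
Exception (d) does not apply: the business's age is 14 months, not under 14 months.
Exception (e) requires that the employer holds a current Category E Waiver from the Quintara Authority; but no current Category E Waiver is held, so (e) is unavailable.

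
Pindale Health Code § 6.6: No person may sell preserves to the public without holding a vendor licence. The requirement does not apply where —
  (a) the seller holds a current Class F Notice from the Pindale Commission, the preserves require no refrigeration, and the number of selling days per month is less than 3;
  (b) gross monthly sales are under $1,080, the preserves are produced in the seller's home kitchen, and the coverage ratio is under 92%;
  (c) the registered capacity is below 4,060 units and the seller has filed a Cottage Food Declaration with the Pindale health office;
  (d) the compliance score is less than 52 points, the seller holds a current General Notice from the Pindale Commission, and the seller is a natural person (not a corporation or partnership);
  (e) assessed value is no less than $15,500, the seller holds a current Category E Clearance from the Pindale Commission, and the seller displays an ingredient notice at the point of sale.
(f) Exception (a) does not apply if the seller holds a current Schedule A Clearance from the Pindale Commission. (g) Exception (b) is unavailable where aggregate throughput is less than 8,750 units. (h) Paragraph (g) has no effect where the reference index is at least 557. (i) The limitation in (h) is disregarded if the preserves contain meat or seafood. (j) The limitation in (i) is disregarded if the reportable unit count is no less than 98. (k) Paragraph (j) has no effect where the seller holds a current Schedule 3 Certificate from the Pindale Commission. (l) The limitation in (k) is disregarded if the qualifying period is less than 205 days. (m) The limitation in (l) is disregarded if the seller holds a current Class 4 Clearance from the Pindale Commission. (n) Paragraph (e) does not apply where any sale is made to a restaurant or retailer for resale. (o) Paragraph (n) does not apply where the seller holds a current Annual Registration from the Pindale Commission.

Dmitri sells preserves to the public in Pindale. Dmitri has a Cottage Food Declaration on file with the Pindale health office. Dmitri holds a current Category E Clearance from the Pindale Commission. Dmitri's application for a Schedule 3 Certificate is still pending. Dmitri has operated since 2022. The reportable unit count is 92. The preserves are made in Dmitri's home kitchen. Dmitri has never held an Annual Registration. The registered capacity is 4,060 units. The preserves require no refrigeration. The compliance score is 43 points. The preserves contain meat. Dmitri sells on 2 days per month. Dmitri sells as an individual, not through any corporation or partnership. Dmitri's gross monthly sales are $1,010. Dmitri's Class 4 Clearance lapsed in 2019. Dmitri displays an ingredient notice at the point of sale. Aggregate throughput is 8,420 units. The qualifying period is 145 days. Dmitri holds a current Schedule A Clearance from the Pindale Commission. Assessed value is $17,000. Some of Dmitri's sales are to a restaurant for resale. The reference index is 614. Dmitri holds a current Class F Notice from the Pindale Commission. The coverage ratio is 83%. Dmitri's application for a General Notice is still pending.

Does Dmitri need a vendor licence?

Yes — Dmitri must hold a vendor licence.

All of (a)'s requirements are met (a current Class F Notice is held; the preserves are shelf-stable; the number of selling days per month is 2, less than the 3 limit). However, paragraph (f) must be considered: (f) operates against (a): a current Schedule A Clearance is held. Exception (a) does not apply.
All of (b)'s requirements are met (gross monthly sales are $1,010, under the $1,080 limit; the preserves are home-kitchen produced; the coverage ratio is 83%, under the 92% limit). But applying paragraphs (g)–(m): (g) operates against (b): aggregate throughput is 8,420 units, less than the 8,750 units limit. (h) operates (the reference index is 614, meeting the 557 threshold), but yields to (i): (i) is engaged — the preserves contain meat. (j), which would lift (i), is inapplicable — the reportable unit count is 92, short of 98. So (b) is unavailable.
Exception (c) does not apply: the registered capacity is 4,060 units, not below 4,060 units.
Exception (d) requires that the seller holds a current General Notice from the Pindale Commission; but there is no General Notice in force, so (d) is unavailable.
Exception (e) is satisfied on its face — assessed value is $17,000, meeting the $15,500 threshold; a current Category E Clearance is held; an ingredient notice is displayed. But: (n) operates against (e): some sales are to a restaurant for resale. (o), which would lift (n), is not triggered — the Annual Registration is not current. Exception (e) does not apply.
Every exception is unavailable, so the rule governs.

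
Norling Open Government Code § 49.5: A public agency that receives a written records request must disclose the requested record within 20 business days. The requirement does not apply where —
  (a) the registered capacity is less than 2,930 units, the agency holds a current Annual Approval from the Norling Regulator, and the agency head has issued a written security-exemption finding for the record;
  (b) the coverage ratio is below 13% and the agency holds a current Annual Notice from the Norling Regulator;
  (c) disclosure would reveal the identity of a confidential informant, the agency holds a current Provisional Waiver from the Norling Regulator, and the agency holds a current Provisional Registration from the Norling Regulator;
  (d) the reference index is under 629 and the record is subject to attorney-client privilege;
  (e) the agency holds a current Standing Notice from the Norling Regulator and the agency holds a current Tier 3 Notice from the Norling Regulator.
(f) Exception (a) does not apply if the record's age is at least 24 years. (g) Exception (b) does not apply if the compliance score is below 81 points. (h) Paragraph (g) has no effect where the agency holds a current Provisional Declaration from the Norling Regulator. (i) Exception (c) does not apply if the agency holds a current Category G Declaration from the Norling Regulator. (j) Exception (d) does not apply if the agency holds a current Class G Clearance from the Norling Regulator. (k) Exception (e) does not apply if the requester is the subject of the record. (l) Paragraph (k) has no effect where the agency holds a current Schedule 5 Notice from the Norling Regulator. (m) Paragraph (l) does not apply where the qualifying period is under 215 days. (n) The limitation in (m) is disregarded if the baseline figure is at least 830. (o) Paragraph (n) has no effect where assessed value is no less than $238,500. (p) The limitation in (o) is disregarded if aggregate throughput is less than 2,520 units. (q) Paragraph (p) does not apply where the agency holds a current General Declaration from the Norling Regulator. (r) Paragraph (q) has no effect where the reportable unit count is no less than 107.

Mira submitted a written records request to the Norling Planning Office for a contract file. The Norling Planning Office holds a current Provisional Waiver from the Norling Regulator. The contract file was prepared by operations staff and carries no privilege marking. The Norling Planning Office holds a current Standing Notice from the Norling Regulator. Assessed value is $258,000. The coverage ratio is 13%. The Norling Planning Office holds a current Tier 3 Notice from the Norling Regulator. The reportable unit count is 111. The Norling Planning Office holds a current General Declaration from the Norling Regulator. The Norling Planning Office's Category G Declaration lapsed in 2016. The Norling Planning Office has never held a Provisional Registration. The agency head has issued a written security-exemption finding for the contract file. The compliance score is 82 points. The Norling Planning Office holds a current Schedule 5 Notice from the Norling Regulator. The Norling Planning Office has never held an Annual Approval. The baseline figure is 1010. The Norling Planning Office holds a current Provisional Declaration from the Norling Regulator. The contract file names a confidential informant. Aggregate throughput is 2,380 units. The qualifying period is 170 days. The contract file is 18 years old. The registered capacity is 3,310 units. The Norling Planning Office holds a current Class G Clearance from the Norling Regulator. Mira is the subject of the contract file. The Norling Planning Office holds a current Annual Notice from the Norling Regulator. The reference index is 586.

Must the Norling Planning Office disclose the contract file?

Exception (a) requires that the registered capacity is less than 2,930 units; but the registered capacity is 3,310 units, not less than 2,930 units, so (a) is unavailable.
Exception (b) requires that the coverage ratio is below 13%; but the coverage ratio is 13%, not below 13%, so (b) is unavailable.
Exception (c) requires that the agency holds a current Provisional Registration from the Norling Regulator; but no current Provisional Registration is held, so (c) is unavailable.
Exception (d) requires that the record is subject to attorney-client privilege; but the contract file carries no privilege marking, so (d) is unavailable.
Exception (e)'s conditions are all satisfied: a current Standing Notice is held; a current Tier 3 Notice is held. Under paragraphs (k)–(r): (k) would limit (e) — Mira is the subject of the contract file — but (l) sets (k) aside: (l) operates against (k): a current Schedule 5 Notice is held. (m) would limit (l) — the qualifying period is 170 days, under the 215 days limit — but (n) sets (m) aside: (n) operates against (m): the baseline figure is 1,010, meeting the 830 threshold. (o) applies (assessed value is $258,000, meeting the $238,500 threshold), but yields to (p): (p) operates against (o): aggregate throughput is 2,380 units, less than the 2,520 units limit. (q) would limit (p) — a current General Declaration is held — but (r) sets (q) aside: (r) operates against (q): the reportable unit count is 111, meeting the 107 threshold. (e) remains available.

No — exception (e) applies; the Norling Planning Office is not required to disclose the contract file.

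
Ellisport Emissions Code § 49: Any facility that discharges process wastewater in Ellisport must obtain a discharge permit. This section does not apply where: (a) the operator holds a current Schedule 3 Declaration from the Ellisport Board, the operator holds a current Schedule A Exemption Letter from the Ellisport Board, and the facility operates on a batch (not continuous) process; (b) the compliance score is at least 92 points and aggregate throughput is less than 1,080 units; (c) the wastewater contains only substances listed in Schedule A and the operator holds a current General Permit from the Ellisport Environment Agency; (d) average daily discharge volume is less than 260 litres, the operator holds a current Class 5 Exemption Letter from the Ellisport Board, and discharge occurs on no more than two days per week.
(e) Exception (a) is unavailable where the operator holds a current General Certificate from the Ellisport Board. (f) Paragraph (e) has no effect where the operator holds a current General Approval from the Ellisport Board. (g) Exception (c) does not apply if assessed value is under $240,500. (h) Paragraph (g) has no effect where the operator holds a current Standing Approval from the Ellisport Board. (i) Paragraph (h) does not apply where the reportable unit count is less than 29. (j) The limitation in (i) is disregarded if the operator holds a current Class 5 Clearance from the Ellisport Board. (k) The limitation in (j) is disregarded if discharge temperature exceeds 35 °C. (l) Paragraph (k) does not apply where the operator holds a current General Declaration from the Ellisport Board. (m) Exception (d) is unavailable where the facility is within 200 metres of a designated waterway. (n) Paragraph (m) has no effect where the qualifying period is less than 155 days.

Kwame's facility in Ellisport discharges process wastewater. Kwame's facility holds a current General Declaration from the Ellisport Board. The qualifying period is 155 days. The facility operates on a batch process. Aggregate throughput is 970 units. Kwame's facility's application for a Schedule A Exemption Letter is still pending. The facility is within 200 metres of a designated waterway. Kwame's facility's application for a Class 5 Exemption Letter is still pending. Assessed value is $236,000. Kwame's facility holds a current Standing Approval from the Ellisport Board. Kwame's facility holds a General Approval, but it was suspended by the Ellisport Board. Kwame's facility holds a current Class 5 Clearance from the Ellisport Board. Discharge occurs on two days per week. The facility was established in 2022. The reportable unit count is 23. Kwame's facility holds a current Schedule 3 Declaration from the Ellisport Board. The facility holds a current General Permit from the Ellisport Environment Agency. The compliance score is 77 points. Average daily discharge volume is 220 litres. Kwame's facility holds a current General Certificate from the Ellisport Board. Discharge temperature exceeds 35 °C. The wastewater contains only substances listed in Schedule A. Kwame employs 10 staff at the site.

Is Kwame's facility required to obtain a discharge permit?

Exception (a) fails — the Schedule A Exemption Letter is not current.
Exception (b) requires that the compliance score is at least 92 points; but the compliance score is 77 points, short of 92 points, so (b) is unavailable.
All of (c)'s requirements are met (the wastewater is Schedule-A-only; a current General Permit is held). As to paragraphs (g)–(l): (g) operates (assessed value is $236,000, under the $240,500 limit), but is overridden by (h): (h) is triggered — a current Standing Approval is held. (i) would limit (h) — the reportable unit count is 23, less than the 29 limit — but (j) sets (i) aside: (j) is engaged — a current Class 5 Clearance is held. (k) applies (discharge temperature exceeds 35 °C), but is displaced by (l): (l) applies — a current General Declaration is held. (c) remains available.
Exception (d) fails — the Class 5 Exemption Letter is not current.

No — exception (c) applies; Kwame's facility is not required to obtain a discharge permit.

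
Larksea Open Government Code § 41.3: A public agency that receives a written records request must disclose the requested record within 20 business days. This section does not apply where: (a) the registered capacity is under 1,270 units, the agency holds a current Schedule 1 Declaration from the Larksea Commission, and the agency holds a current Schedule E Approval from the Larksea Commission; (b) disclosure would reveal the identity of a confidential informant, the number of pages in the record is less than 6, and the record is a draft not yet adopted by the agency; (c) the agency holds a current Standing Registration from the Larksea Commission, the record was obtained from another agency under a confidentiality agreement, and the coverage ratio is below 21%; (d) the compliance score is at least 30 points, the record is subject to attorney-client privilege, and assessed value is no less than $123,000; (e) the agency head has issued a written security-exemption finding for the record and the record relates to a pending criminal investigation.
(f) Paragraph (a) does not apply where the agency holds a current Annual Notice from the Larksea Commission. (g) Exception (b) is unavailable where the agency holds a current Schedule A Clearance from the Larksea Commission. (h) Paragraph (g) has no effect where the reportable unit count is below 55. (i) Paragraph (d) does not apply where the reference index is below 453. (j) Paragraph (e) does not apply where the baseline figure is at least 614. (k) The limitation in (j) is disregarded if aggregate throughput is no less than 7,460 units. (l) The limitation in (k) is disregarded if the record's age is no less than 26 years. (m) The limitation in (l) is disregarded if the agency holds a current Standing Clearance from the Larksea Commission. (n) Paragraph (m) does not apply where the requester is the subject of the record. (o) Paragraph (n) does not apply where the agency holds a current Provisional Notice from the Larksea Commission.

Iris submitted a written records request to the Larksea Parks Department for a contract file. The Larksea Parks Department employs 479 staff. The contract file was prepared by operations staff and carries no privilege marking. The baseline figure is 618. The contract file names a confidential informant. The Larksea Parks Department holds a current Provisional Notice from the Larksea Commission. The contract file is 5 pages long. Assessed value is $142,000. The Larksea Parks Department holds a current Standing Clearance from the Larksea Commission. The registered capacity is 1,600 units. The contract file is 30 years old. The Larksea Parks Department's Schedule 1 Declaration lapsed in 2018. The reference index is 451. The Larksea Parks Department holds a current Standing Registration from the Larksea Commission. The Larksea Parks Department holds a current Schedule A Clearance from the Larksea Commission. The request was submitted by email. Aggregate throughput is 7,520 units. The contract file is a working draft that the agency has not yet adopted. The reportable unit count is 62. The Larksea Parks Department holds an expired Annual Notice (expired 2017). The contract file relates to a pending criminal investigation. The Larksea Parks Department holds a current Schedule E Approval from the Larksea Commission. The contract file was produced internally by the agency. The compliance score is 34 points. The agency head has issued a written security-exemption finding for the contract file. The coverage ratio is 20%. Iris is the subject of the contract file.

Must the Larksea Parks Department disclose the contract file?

Exception (a) does not apply: the registered capacity is 1,600 units, not under 1,270 units.
Exception (b): the contract file names a confidential informant; the number of pages in the record is 5, less than the 6 limit; the contract file is an unadopted draft — every condition holds. Turning to paragraphs (g)–(h): (g) operates against (b): a current Schedule A Clearance is held. (h) is not triggered (the reportable unit count is 62, not below 55), so (g) stands. So (b) is unavailable.
Exception (c) requires that the record was obtained from another agency under a confidentiality agreement; but the contract file was produced internally, so (c) is unavailable.
Exception (d) does not apply: the contract file carries no privilege marking.
All of (e)'s requirements are met (a written security-exemption finding has been issued; the contract file relates to a pending investigation). Applying paragraphs (j)–(o): (j) operates (the baseline figure is 618, meeting the 614 threshold), but is displaced by (k): (k) operates against (j): aggregate throughput is 7,520 units, meeting the 7,460 units threshold. (l) is engaged (the record's age is 30 years, meeting the 26 years threshold), but is overridden by (m): (m) operates — a current Standing Clearance is held. (n) is triggered (Iris is the subject of the contract file), but is itself disapplied by (o): (o) is triggered — a current Provisional Notice is held. (e) remains available.

No — exception (e) applies; the Larksea Parks Department is not required to disclose the contract file.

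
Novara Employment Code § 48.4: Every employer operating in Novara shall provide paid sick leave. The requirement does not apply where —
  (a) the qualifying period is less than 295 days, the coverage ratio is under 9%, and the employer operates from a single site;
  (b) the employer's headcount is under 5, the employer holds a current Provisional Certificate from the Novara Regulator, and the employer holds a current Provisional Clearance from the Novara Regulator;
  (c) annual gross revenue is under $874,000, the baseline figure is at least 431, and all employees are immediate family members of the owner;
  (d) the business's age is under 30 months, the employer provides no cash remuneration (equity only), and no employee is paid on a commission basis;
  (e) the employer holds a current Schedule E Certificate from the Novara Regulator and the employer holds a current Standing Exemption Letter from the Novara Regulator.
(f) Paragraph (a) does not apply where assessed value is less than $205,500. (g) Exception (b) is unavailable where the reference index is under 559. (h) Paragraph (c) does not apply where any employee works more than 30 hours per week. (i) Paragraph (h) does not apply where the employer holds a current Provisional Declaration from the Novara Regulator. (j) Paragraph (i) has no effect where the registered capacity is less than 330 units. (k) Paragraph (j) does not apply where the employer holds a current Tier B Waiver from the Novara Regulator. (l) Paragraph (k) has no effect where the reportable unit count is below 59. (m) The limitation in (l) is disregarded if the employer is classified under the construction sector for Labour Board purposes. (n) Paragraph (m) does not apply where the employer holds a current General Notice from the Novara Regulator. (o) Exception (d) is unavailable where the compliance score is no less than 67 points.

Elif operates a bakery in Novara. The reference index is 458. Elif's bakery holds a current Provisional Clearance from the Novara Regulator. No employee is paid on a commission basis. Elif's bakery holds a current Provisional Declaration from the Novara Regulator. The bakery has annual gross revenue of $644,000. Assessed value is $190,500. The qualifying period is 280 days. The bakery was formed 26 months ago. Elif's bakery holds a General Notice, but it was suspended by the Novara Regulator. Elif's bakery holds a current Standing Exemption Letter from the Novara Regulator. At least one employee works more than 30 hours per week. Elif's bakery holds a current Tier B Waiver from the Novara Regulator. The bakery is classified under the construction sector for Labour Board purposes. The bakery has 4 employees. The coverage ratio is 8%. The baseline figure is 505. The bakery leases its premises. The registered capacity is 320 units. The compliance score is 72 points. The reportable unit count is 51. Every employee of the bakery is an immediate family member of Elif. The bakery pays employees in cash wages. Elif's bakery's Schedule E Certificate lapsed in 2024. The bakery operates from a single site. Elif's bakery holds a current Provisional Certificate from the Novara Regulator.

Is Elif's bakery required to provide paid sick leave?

Exception (a) is satisfied on its face — the qualifying period is 280 days, less than the 295 days limit; the coverage ratio is 8%, under the 9% limit; the employer operates from a single site. But applying paragraph (f): (f) applies — assessed value is $190,500, less than the $205,500 limit. (a) is therefore removed.
Exception (b): the employer's headcount is 4, under the 5 limit; a current Provisional Certificate is held; a current Provisional Clearance is held — every condition holds. But: (g) operates against (b): the reference index is 458, under the 559 limit. Exception (b) does not apply.
All of (c)'s requirements are met (annual gross revenue is $644,000, under the $874,000 limit; the baseline figure is 505, meeting the 431 threshold; every employee is an immediate family member). Under paragraphs (h)–(n): (h) is triggered (at least one employee exceeds 30 hours/week), but is set aside by (i): (i) operates against (h): a current Provisional Declaration is held. (j) is triggered (the registered capacity is 320 units, less than the 330 units limit), but is set aside by (k): (k) applies — a current Tier B Waiver is held. (l) would limit (k) — the reportable unit count is 51, below the 59 limit — but (m) sets (l) aside: (m) applies — the bakery is classified under the construction sector. (n) is inapplicable (no current General Notice is held), so (m) stands. Exception (c) stands.
Exception (d) fails — employees are paid cash wages.
Exception (e) fails — no current Schedule E Certificate is held.

No — exception (c) applies; Elif's bakery is not required to provide paid sick leave.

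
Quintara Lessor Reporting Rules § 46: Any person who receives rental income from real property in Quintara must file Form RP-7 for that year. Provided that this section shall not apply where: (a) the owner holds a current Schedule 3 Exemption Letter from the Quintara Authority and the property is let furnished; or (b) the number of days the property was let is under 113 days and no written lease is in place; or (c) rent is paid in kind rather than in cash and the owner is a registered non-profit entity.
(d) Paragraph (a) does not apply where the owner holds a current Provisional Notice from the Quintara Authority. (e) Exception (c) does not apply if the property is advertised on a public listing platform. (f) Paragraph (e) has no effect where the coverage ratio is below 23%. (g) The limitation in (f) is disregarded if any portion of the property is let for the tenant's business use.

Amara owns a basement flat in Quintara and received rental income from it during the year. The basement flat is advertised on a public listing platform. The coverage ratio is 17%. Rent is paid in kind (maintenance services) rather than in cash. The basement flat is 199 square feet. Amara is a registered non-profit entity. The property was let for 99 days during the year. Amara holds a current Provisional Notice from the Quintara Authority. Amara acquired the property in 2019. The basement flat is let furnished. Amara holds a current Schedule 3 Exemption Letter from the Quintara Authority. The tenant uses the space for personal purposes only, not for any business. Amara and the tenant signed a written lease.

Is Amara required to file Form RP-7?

Exception (a): a current Schedule 3 Exemption Letter is held; the property is let furnished — every condition holds. But: (d) applies — a current Provisional Notice is held. (a) is therefore removed.
Exception (b) does not apply: a written lease is in place.
All of (c)'s requirements are met (rent is paid in kind; Amara is a registered non-profit). Considering the limiting provisions: (e) would limit (c) — the property is publicly advertised — but (f) sets (e) aside: (f) operates — the coverage ratio is 17%, below the 23% limit. (g) is inapplicable (the space is used for personal purposes only), so (f) stands. Exception (c) stands.

No — exception (c) applies; Amara is not required to file Form RP-7.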